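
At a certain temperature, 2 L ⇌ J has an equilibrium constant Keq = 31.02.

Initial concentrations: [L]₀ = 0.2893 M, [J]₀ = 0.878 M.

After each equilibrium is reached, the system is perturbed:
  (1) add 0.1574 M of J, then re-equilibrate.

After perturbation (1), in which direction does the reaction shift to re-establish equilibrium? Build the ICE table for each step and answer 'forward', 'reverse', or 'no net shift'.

Q₀ = 10.49 vs Keq = 31.02 ⇒ Q<K, forward
Step 1:
                    L           J
  init         0.2893       0.878
  Δ           -0.1156     0.05781
  eq           0.1737      0.9358
  solve Keq expr → x = 0.05781; check Q = 31.02
Then add 0.1574 M of J.
Step 2:
                    L           J
  init         0.1737       1.093
  Δ           0.01346    -0.00673
  eq           0.1871       1.086
  solve Keq expr → x = -0.00673; check Q = 31.02

Direction: reverse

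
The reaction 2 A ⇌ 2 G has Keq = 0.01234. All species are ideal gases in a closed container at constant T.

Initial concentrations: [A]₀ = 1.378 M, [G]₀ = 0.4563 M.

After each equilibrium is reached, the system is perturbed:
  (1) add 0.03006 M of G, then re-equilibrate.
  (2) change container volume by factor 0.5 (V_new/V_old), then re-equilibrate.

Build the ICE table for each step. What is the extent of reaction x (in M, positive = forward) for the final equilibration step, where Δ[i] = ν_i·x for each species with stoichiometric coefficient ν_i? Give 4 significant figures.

x = 0 M

Q₀ = 0.1096 vs Keq = 0.01234 ⇒ Q>K, reverse
Step 1:
                    A           G
  I             1.378      0.4563
  C            0.2729     -0.2729
  E             1.651      0.1834
  solve Keq expr → x = -0.1365; check Q = 0.01234
Then add 0.03006 M of G.
Step 2:
                    A           G
  I             1.651      0.2135
  C           0.02705    -0.02705
  E             1.678      0.1864
  solve Keq expr → x = -0.01353; check Q = 0.01234
Then change container volume by factor 0.5 (V_new/V_old).
Step 3:
                    A           G
  I             3.356      0.3728
  C                 0           0
  E             3.356      0.3728
  solve Keq expr → x = 0; check Q = 0.01234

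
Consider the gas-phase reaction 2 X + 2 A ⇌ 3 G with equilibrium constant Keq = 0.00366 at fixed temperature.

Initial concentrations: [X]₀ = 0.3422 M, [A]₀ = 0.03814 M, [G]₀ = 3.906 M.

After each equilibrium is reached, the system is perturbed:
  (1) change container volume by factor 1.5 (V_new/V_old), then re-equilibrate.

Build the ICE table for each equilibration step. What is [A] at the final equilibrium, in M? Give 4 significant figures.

[A]_eq = 1.56 M

Q₀ = 3.4984e+05 vs Keq = 0.00366 ⇒ Q>K, reverse
Step 1:
                    X           A           G
  Initial      0.3422     0.03814       3.906
  Change        2.265       2.265      -3.397
  Equil         2.607       2.303       0.509
  solve Keq expr → x = -1.132; check Q = 0.00366
Then change container volume by factor 1.5 (V_new/V_old).
Step 2:
                    X           A           G
  Initial       1.738       1.535      0.3394
  Change      0.02461     0.02461    -0.03692
  Equil         1.763        1.56      0.3024
  solve Keq expr → x = -0.01231; check Q = 0.00366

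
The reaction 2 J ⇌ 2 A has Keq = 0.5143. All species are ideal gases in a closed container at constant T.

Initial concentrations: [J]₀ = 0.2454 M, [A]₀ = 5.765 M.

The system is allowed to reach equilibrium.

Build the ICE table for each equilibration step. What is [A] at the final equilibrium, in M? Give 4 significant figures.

[A]_eq = 2.51 M

Q₀ = 551.9 vs Keq = 0.5143 ⇒ Q>K, reverse
Step 1:
                   J          A
  init        0.2454      5.765
  Δ            3.255     -3.255
  eq             3.5       2.51
  solve Keq expr → x = -1.627; check Q = 0.5143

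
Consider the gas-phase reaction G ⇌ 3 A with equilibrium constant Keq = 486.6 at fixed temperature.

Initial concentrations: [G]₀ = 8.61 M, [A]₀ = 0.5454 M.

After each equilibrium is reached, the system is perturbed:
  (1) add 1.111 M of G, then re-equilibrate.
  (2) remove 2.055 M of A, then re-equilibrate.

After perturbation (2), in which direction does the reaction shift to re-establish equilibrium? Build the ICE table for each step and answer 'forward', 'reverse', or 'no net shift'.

Q₀ = 0.01884 vs Keq = 486.6 ⇒ Q<K, forward
Step 1:
                   G          A
  I             8.61     0.5454
  C           -4.138      12.41
  E            4.472      12.96
  solve Keq expr → x = 4.138; check Q = 486.6
Then add 1.111 M of G.
Step 2:
                   G          A
  I            5.583      12.96
  C          -0.2586     0.7759
  E            5.325      13.73
  solve Keq expr → x = 0.2586; check Q = 486.6
Then remove 2.055 M of A.
Step 3:
                   G          A
  I            5.325      11.68
  C          -0.5283      1.585
  E            4.796      13.26
  solve Keq expr → x = 0.5283; check Q = 486.6

Direction: forward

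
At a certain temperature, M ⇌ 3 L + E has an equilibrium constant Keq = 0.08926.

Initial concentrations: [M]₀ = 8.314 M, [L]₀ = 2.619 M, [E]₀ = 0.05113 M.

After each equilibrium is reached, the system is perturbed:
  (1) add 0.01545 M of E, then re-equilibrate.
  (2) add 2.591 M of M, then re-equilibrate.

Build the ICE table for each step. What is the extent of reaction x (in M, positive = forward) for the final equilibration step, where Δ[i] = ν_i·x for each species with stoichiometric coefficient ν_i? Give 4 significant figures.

x = 0.01152 M

Q₀ = 0.1105 vs Keq = 0.08926 ⇒ Q>K, reverse
Step 1:
                  M         L         E
  Initial     8.314     2.619   0.05113
  Change   0.008539  -0.02562 -0.008539
  Equil       8.323     2.593   0.04259
  solve Keq expr → x = -0.008539; check Q = 0.08926
Then add 0.01545 M of E.
Step 2:
                  M         L         E
  Initial     8.323     2.593   0.05804
  Change    0.01334  -0.04003  -0.01334
  Equil       8.336     2.553    0.0447
  solve Keq expr → x = -0.01334; check Q = 0.08926
Then add 2.591 M of M.
Step 3:
                  M         L         E
  Initial     10.93     2.553    0.0447
  Change   -0.01152   0.03455   0.01152
  Equil       10.92     2.588   0.05621
  solve Keq expr → x = 0.01152; check Q = 0.08926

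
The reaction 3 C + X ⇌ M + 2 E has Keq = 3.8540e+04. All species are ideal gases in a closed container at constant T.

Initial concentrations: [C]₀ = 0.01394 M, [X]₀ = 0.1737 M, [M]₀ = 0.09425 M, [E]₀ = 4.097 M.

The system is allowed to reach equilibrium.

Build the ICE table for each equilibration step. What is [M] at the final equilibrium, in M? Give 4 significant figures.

[M]_eq = 0.07998 M

Q₀ = 3.3622e+06 vs Keq = 3.8540e+04 ⇒ Q>K, reverse
Step 1:
                    C           X           M           E
  I           0.01394      0.1737     0.09425       4.097
  C           0.04281     0.01427    -0.01427    -0.02854
  E           0.05675       0.188     0.07998       4.068
  solve Keq expr → x = -0.01427; check Q = 3.8540e+04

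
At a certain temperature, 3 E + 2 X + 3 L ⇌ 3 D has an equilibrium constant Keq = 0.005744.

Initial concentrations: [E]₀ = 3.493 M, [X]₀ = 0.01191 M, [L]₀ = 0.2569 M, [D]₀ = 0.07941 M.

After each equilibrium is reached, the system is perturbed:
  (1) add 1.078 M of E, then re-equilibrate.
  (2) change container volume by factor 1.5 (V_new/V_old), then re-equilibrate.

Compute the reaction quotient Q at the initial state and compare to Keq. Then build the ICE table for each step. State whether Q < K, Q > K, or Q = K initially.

Q₀ = 4.886 vs Keq = 0.005744 ⇒ Q>K, reverse
Step 1:
                   E          X          L          D
  I            3.493    0.01191     0.2569    0.07941
  C          0.05352    0.03568    0.05352   -0.05352
  E            3.547    0.04759     0.3104    0.02589
  solve Keq expr → x = -0.01784; check Q = 0.005744
Then add 1.078 M of E.
Step 2:
                   E          X          L          D
  I            4.625    0.04759     0.3104    0.02589
  C        -0.005506  -0.003671  -0.005506   0.005506
  E            4.619    0.04392     0.3049     0.0314
  solve Keq expr → x = 0.001835; check Q = 0.005744
Then change container volume by factor 1.5 (V_new/V_old).
Step 3:
                   E          X          L          D
  I            3.079    0.02928     0.2033    0.02093
  C         0.008429    0.00562   0.008429  -0.008429
  E            3.088     0.0349     0.2117     0.0125
  solve Keq expr → x = -0.00281; check Q = 0.005744

Q₀ = 4.886; Q > K (proceeds reverse)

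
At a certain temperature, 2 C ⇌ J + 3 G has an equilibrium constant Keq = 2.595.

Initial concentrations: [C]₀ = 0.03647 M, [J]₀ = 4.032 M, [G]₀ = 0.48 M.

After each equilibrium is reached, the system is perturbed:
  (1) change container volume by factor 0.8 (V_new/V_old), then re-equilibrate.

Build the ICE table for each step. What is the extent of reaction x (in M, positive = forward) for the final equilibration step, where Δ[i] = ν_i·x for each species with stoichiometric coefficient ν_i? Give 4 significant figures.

x = -0.009832 M

Q₀ = 335.3 vs Keq = 2.595 ⇒ Q>K, reverse
Step 1:
                   C          J          G
  init       0.03647      4.032       0.48
  Δ           0.1387   -0.06937    -0.2081
  eq          0.1752      3.963     0.2719
  solve Keq expr → x = -0.06937; check Q = 2.595
Then change container volume by factor 0.8 (V_new/V_old).
Step 2:
                   C          J          G
  init         0.219      4.953     0.3399
  Δ          0.01966  -0.009832   -0.02949
  eq          0.2387      4.943     0.3104
  solve Keq expr → x = -0.009832; check Q = 2.595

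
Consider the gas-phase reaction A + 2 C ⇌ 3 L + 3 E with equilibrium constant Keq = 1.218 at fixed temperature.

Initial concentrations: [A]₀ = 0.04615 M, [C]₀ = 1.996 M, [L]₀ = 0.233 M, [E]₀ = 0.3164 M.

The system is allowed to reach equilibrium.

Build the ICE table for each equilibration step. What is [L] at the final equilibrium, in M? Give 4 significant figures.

Q₀ = 0.002179 vs Keq = 1.218 ⇒ Q<K, forward
Step 1:
                    A           C           L           E
  Initial     0.04615       1.996       0.233      0.3164
  Change     -0.04511    -0.09022      0.1353      0.1353
  Equil      0.001041       1.906      0.3683      0.4517
  solve Keq expr → x = 0.04511; check Q = 1.218

[L]_eq = 0.3683 M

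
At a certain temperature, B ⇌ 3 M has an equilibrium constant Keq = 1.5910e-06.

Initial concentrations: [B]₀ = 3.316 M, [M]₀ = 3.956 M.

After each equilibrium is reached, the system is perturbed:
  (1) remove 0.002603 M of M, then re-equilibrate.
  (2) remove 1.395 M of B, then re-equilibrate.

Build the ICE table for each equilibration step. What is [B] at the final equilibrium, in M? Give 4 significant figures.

Q₀ = 18.67 vs Keq = 1.5910e-06 ⇒ Q>K, reverse
Step 1:
                   B          M
  I            3.316      3.956
  C            1.312     -3.937
  E            4.628    0.01945
  solve Keq expr → x = -1.312; check Q = 1.5910e-06
Then remove 0.002603 M of M.
Step 2:
                   B          M
  I            4.628    0.01685
  C       -8.6726e-04   0.002602
  E            4.627    0.01945
  solve Keq expr → x = 8.6726e-04; check Q = 1.5910e-06
Then remove 1.395 M of B.
Step 3:
                   B          M
  I            3.232    0.01945
  C       7.3049e-04  -0.002191
  E            3.233    0.01726
  solve Keq expr → x = -7.3049e-04; check Q = 1.5910e-06

[B]_eq = 3.233 M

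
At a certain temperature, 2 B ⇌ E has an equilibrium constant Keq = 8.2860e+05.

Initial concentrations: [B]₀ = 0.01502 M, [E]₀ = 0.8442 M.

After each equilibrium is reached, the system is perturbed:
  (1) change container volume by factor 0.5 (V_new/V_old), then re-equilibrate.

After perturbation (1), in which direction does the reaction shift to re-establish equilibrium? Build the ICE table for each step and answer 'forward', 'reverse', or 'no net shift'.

Direction: forward

Q₀ = 3742 vs Keq = 8.2860e+05 ⇒ Q<K, forward
Step 1:
                  B         E
  Initial   0.01502    0.8442
  Change   -0.01401  0.007003
  Equil    0.001014    0.8512
  solve Keq expr → x = 0.007003; check Q = 8.2860e+05
Then change container volume by factor 0.5 (V_new/V_old).
Step 2:
                  B         E
  Initial  0.002027     1.702
  Change  -5.9360e-04 2.9680e-04
  Equil    0.001433     1.703
  solve Keq expr → x = 2.9680e-04; check Q = 8.2860e+05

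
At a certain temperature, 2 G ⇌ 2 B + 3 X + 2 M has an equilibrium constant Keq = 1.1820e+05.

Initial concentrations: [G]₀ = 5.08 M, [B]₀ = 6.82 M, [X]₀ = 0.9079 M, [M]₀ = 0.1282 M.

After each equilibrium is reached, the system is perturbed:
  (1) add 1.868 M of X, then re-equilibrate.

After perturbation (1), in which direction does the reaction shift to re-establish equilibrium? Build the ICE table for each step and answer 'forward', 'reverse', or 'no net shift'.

Q₀ = 0.02217 vs Keq = 1.1820e+05 ⇒ Q<K, forward
Step 1:
                    G           B           X           M
  I              5.08        6.82      0.9079      0.1282
  C            -3.462       3.462       5.193       3.462
  E             1.618       10.28       6.101        3.59
  solve Keq expr → x = 1.731; check Q = 1.1820e+05
Then add 1.868 M of X.
Step 2:
                    G           B           X           M
  I             1.618       10.28       7.969        3.59
  C            0.3217     -0.3217     -0.4825     -0.3217
  E              1.94        9.96       7.486       3.269
  solve Keq expr → x = -0.1608; check Q = 1.1820e+05

Direction: reverse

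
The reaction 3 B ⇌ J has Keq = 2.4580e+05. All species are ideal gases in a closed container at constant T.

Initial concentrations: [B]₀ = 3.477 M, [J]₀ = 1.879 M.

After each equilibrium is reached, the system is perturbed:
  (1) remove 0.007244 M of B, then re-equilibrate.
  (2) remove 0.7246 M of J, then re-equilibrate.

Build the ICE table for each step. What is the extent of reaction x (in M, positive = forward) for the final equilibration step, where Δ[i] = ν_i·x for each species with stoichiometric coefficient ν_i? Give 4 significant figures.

x = 6.7018e-04 M

Q₀ = 0.0447 vs Keq = 2.4580e+05 ⇒ Q<K, forward
Step 1:
                    B           J
  Initial       3.477       1.879
  Change       -3.454       1.151
  Equil        0.0231        3.03
  solve Keq expr → x = 1.151; check Q = 2.4580e+05
Then remove 0.007244 M of B.
Step 2:
                    B           J
  Initial     0.01586        3.03
  Change     0.007238   -0.002413
  Equil        0.0231       3.028
  solve Keq expr → x = -0.002413; check Q = 2.4580e+05
Then remove 0.7246 M of J.
Step 3:
                    B           J
  Initial      0.0231       2.303
  Change    -0.002011  6.7018e-04
  Equil       0.02108       2.304
  solve Keq expr → x = 6.7018e-04; check Q = 2.4580e+05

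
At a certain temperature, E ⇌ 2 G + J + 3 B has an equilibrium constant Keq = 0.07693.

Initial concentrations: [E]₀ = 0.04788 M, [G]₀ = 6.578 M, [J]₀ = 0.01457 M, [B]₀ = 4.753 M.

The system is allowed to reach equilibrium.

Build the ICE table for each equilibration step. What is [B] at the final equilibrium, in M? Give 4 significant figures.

[B]_eq = 4.709 M

Q₀ = 1414 vs Keq = 0.07693 ⇒ Q>K, reverse
Step 1:
                   E          G          J          B
  Initial    0.04788      6.578    0.01457      4.753
  Change     0.01457   -0.02914   -0.01457   -0.04371
  Equil      0.06245      6.549 1.0726e-06      4.709
  solve Keq expr → x = -0.01457; check Q = 0.07693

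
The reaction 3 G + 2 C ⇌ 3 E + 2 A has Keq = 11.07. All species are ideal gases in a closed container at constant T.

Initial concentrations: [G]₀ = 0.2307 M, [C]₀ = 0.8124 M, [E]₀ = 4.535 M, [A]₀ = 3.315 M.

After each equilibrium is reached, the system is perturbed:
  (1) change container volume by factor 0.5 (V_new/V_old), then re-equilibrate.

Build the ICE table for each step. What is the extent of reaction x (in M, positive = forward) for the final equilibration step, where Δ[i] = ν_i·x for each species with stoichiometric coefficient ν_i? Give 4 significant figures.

x = 0 M

Q₀ = 1.2648e+05 vs Keq = 11.07 ⇒ Q>K, reverse
Step 1:
                   G          C          E          A
  I           0.2307     0.8124      4.535      3.315
  C            1.443     0.9623     -1.443    -0.9623
  E            1.674      1.775      3.092      2.353
  solve Keq expr → x = -0.4811; check Q = 11.07
Then change container volume by factor 0.5 (V_new/V_old).
Step 2:
                   G          C          E          A
  I            3.348      3.549      6.183      4.705
  C                0          0          0          0
  E            3.348      3.549      6.183      4.705
  solve Keq expr → x = 0; check Q = 11.07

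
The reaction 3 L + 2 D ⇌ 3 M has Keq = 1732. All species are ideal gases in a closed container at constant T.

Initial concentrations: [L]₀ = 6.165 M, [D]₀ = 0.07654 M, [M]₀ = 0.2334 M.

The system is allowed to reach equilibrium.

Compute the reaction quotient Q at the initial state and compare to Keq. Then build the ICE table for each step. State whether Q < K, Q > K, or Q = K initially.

Q₀ = 0.009262 vs Keq = 1732 ⇒ Q<K, forward
Step 1:
                    L           D           M
  I             6.165     0.07654      0.2334
  C           -0.1143    -0.07621      0.1143
  E             6.051  3.3102e-04      0.3477
  solve Keq expr → x = 0.0381; check Q = 1732

Q₀ = 0.009262; Q < K (proceeds forward)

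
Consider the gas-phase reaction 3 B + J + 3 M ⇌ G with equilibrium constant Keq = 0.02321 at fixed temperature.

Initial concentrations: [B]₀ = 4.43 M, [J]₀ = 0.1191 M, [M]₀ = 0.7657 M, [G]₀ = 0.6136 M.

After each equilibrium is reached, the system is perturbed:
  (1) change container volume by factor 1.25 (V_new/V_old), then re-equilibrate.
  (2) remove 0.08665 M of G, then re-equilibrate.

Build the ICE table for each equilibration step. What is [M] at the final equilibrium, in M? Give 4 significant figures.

[M]_eq = 0.9784 M

Q₀ = 0.132 vs Keq = 0.02321 ⇒ Q>K, reverse
Step 1:
                  B         J         M         G
  init         4.43    0.1191    0.7657    0.6136
  Δ          0.2585   0.08616    0.2585  -0.08616
  eq          4.688    0.2053     1.024    0.5274
  solve Keq expr → x = -0.08616; check Q = 0.02321
Then change container volume by factor 1.25 (V_new/V_old).
Step 2:
                  B         J         M         G
  init        3.751    0.1642    0.8193     0.422
  Δ          0.2025   0.06749    0.2025  -0.06749
  eq          3.953    0.2317     1.022    0.3545
  solve Keq expr → x = -0.06749; check Q = 0.02321
Then remove 0.08665 M of G.
Step 3:
                  B         J         M         G
  init        3.953    0.2317     1.022    0.2678
  Δ        -0.04339  -0.01446  -0.04339   0.01446
  eq           3.91    0.2172    0.9784    0.2823
  solve Keq expr → x = 0.01446; check Q = 0.02321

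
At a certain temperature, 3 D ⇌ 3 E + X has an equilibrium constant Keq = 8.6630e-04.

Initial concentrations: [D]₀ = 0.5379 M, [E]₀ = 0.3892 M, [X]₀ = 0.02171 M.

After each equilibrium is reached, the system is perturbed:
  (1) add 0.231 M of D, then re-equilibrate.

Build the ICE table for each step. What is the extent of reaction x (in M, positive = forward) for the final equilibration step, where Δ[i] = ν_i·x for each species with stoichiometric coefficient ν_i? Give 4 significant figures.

Q₀ = 0.008224 vs Keq = 8.6630e-04 ⇒ Q>K, reverse
Step 1:
                    D           E           X
  I            0.5379      0.3892     0.02171
  C           0.05134    -0.05134    -0.01711
  E            0.5892      0.3379    0.004596
  solve Keq expr → x = -0.01711; check Q = 8.6630e-04
Then add 0.231 M of D.
Step 2:
                    D           E           X
  I            0.8202      0.3379    0.004596
  C          -0.01653     0.01653     0.00551
  E            0.8037      0.3544     0.01011
  solve Keq expr → x = 0.00551; check Q = 8.6630e-04

x = 0.00551 M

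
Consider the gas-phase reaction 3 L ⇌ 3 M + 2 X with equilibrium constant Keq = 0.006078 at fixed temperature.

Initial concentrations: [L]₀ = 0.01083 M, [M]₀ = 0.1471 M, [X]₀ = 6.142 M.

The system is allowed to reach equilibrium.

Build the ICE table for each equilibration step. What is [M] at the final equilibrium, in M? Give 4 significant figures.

[M]_eq = 0.008229 M

Q₀ = 9.4531e+04 vs Keq = 0.006078 ⇒ Q>K, reverse
Step 1:
                  L         M         X
  init      0.01083    0.1471     6.142
  Δ          0.1389   -0.1389  -0.09258
  eq         0.1497  0.008229     6.049
  solve Keq expr → x = -0.04629; check Q = 0.006078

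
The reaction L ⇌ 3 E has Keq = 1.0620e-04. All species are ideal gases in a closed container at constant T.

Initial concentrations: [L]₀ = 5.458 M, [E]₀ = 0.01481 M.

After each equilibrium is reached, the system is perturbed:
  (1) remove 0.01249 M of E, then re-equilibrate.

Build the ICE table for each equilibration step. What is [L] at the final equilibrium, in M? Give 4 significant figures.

[L]_eq = 5.431 M

Q₀ = 5.9516e-07 vs Keq = 1.0620e-04 ⇒ Q<K, forward
Step 1:
                  L         E
  Initial     5.458   0.01481
  Change   -0.02282   0.06845
  Equil       5.435   0.08326
  solve Keq expr → x = 0.02282; check Q = 1.0620e-04
Then remove 0.01249 M of E.
Step 2:
                  L         E
  Initial     5.435   0.07077
  Change  -0.004156   0.01247
  Equil       5.431   0.08324
  solve Keq expr → x = 0.004156; check Q = 1.0620e-04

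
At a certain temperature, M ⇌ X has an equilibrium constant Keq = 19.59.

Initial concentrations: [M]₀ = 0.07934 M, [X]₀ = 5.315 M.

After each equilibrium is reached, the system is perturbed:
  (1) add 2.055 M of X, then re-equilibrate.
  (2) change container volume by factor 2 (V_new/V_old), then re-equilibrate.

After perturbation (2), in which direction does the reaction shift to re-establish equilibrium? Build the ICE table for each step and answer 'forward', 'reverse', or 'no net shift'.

Q₀ = 66.99 vs Keq = 19.59 ⇒ Q>K, reverse
Step 1:
                    M           X
  I           0.07934       5.315
  C            0.1826     -0.1826
  E             0.262       5.132
  solve Keq expr → x = -0.1826; check Q = 19.59
Then add 2.055 M of X.
Step 2:
                    M           X
  I             0.262       7.187
  C           0.09981    -0.09981
  E            0.3618       7.088
  solve Keq expr → x = -0.09981; check Q = 19.59
Then change container volume by factor 2 (V_new/V_old).
Step 3:
                    M           X
  I            0.1809       3.544
  C                 0           0
  E            0.1809       3.544
  solve Keq expr → x = 0; check Q = 19.59

Direction: no net shift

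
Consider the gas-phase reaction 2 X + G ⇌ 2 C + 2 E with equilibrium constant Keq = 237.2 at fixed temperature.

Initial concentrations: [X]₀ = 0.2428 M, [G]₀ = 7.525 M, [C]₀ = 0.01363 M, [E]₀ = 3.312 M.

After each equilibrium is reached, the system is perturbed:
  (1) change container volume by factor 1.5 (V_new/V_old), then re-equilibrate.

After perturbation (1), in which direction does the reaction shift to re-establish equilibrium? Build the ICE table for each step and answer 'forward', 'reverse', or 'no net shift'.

Direction: forward

Q₀ = 0.004594 vs Keq = 237.2 ⇒ Q<K, forward
Step 1:
                  X         G         C         E
  init       0.2428     7.525   0.01363     3.312
  Δ         -0.2229   -0.1114    0.2229    0.2229
  eq        0.01994     7.414    0.2365     3.535
  solve Keq expr → x = 0.1114; check Q = 237.2
Then change container volume by factor 1.5 (V_new/V_old).
Step 2:
                  X         G         C         E
  init      0.01329     4.942    0.1577     2.357
  Δ       -0.002271 -0.001135  0.002271  0.002271
  eq        0.01102     4.941    0.1599     2.359
  solve Keq expr → x = 0.001135; check Q = 237.2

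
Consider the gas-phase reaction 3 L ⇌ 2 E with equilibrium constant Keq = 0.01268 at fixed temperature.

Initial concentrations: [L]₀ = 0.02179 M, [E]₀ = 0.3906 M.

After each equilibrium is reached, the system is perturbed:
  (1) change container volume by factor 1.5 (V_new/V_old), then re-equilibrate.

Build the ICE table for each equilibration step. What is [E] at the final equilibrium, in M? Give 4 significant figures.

Q₀ = 1.4747e+04 vs Keq = 0.01268 ⇒ Q>K, reverse
Step 1:
                   L          E
  Initial    0.02179     0.3906
  Change      0.5188    -0.3458
  Equil       0.5406    0.04475
  solve Keq expr → x = -0.1729; check Q = 0.01268
Then change container volume by factor 1.5 (V_new/V_old).
Step 2:
                   L          E
  Initial     0.3604    0.02984
  Change    0.007124  -0.004749
  Equil       0.3675    0.02509
  solve Keq expr → x = -0.002375; check Q = 0.01268

[E]_eq = 0.02509 M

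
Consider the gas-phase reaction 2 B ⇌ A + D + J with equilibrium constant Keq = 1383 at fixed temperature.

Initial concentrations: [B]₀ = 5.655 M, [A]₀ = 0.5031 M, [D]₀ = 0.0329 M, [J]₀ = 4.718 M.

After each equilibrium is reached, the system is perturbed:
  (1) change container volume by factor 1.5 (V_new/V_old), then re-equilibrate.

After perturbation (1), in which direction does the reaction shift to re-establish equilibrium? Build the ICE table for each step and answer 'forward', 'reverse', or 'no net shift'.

Q₀ = 0.002442 vs Keq = 1383 ⇒ Q<K, forward
Step 1:
                    B           A           D           J
  Initial       5.655      0.5031      0.0329       4.718
  Change       -5.437       2.718       2.718       2.718
  Equil        0.2183       3.221       2.751       7.436
  solve Keq expr → x = 2.718; check Q = 1383
Then change container volume by factor 1.5 (V_new/V_old).
Step 2:
                    B           A           D           J
  Initial      0.1455       2.148       1.834       4.958
  Change     -0.02578     0.01289     0.01289     0.01289
  Equil        0.1198       2.161       1.847        4.97
  solve Keq expr → x = 0.01289; check Q = 1383

Direction: forward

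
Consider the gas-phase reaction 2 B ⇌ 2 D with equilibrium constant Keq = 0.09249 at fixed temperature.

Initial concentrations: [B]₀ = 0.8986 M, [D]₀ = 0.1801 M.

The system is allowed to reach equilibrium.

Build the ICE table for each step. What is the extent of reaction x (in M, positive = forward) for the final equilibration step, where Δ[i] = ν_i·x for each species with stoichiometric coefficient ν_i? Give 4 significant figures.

x = 0.03573 M

Q₀ = 0.04017 vs Keq = 0.09249 ⇒ Q<K, forward
Step 1:
                    B           D
  init         0.8986      0.1801
  Δ          -0.07145     0.07145
  eq           0.8271      0.2516
  solve Keq expr → x = 0.03573; check Q = 0.09249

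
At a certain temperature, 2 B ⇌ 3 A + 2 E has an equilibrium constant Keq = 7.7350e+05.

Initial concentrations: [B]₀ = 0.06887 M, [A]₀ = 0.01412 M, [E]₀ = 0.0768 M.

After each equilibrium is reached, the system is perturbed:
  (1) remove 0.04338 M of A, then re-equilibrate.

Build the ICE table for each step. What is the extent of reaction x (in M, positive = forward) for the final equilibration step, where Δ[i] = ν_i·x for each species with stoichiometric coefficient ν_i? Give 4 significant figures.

Q₀ = 3.5008e-06 vs Keq = 7.7350e+05 ⇒ Q<K, forward
Step 1:
                    B           A           E
  init        0.06887     0.01412      0.0768
  Δ          -0.06886      0.1033     0.06886
  eq       6.6635e-06      0.1174      0.1457
  solve Keq expr → x = 0.03443; check Q = 7.7350e+05
Then remove 0.04338 M of A.
Step 2:
                    B           A           E
  init     6.6635e-06     0.07404      0.1457
  Δ       -3.3268e-06  4.9901e-06  3.3268e-06
  eq       3.3368e-06     0.07404      0.1457
  solve Keq expr → x = 1.6634e-06; check Q = 7.7350e+05

x = 1.6634e-06 M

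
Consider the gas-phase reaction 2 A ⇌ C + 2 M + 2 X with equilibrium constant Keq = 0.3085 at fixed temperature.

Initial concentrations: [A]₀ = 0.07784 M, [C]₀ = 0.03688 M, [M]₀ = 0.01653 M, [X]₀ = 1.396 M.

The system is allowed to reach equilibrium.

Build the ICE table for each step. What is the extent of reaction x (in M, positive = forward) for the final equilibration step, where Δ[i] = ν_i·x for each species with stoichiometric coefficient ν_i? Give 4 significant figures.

x = 0.02083 M

Q₀ = 0.003241 vs Keq = 0.3085 ⇒ Q<K, forward
Step 1:
                    A           C           M           X
  Initial     0.07784     0.03688     0.01653       1.396
  Change     -0.04166     0.02083     0.04166     0.04166
  Equil       0.03618     0.05771     0.05819       1.438
  solve Keq expr → x = 0.02083; check Q = 0.3085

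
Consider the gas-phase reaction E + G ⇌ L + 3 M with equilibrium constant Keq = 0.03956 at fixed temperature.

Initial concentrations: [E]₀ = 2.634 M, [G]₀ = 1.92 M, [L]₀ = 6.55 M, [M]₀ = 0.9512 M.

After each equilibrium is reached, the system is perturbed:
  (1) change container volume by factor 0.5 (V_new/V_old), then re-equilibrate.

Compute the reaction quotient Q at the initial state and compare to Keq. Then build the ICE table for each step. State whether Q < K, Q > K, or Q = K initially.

Q₀ = 1.115; Q > K (proceeds reverse)

Q₀ = 1.115 vs Keq = 0.03956 ⇒ Q>K, reverse
Step 1:
                    E           G           L           M
  I             2.634        1.92        6.55      0.9512
  C            0.2054      0.2054     -0.2054     -0.6161
  E             2.839       2.125       6.345      0.3351
  solve Keq expr → x = -0.2054; check Q = 0.03956
Then change container volume by factor 0.5 (V_new/V_old).
Step 2:
                    E           G           L           M
  I             5.679       4.251       12.69      0.6702
  C           0.08081     0.08081    -0.08081     -0.2424
  E              5.76       4.332       12.61      0.4278
  solve Keq expr → x = -0.08081; check Q = 0.03956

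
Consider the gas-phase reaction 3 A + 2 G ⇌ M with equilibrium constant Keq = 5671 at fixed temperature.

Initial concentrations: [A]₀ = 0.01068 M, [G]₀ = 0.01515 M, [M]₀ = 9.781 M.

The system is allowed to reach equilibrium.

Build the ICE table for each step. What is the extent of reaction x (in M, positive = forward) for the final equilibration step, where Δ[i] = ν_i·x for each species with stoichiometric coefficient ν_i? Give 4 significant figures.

Q₀ = 3.4982e+10 vs Keq = 5671 ⇒ Q>K, reverse
Step 1:
                    A           G           M
  I           0.01068     0.01515       9.781
  C            0.3133      0.2089     -0.1044
  E             0.324       0.224       9.677
  solve Keq expr → x = -0.1044; check Q = 5671

x = -0.1044 M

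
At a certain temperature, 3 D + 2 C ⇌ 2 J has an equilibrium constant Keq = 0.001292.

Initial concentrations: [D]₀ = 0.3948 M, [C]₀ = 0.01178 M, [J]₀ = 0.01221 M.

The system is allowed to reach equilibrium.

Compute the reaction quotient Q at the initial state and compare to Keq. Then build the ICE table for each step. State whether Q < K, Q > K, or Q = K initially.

Q₀ = 17.46; Q > K (proceeds reverse)

Q₀ = 17.46 vs Keq = 0.001292 ⇒ Q>K, reverse
Step 1:
                   D          C          J
  I           0.3948    0.01178    0.01221
  C          0.01798    0.01198   -0.01198
  E           0.4128    0.02376 2.2652e-04
  solve Keq expr → x = -0.005992; check Q = 0.001292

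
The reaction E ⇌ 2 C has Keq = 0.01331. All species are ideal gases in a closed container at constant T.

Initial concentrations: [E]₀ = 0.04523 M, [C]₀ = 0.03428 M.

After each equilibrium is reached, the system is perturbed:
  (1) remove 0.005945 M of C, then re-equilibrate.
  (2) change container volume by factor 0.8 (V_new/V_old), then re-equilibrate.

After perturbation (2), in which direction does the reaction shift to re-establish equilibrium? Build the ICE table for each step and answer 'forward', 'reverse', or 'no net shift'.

Q₀ = 0.02598 vs Keq = 0.01331 ⇒ Q>K, reverse
Step 1:
                  E         C
  I         0.04523   0.03428
  C        0.004302 -0.008604
  E         0.04953   0.02568
  solve Keq expr → x = -0.004302; check Q = 0.01331
Then remove 0.005945 M of C.
Step 2:
                  E         C
  I         0.04953   0.01973
  C       -0.002627  0.005255
  E          0.0469   0.02499
  solve Keq expr → x = 0.002627; check Q = 0.01331
Then change container volume by factor 0.8 (V_new/V_old).
Step 3:
                  E         C
  I         0.05863   0.03123
  C        0.001474 -0.002948
  E          0.0601   0.02828
  solve Keq expr → x = -0.001474; check Q = 0.01331

Direction: reverse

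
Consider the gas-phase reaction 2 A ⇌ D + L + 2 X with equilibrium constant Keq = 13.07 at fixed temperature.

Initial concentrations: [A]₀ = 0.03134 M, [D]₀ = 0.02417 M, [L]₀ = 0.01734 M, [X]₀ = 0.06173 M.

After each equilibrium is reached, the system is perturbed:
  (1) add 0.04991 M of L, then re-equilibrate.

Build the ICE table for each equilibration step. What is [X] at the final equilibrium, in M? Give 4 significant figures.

Q₀ = 0.001626 vs Keq = 13.07 ⇒ Q<K, forward
Step 1:
                  A         D         L         X
  I         0.03134   0.02417   0.01734   0.06173
  C        -0.03043   0.01521   0.01521   0.03043
  E       9.1274e-04   0.03938   0.03255   0.09216
  solve Keq expr → x = 0.01521; check Q = 13.07
Then add 0.04991 M of L.
Step 2:
                  A         D         L         X
  I       9.1274e-04   0.03938   0.08246   0.09216
  C       5.2459e-04 -2.6230e-04 -2.6230e-04 -5.2459e-04
  E        0.001437   0.03912    0.0822   0.09163
  solve Keq expr → x = -2.6230e-04; check Q = 13.07

[X]_eq = 0.09163 M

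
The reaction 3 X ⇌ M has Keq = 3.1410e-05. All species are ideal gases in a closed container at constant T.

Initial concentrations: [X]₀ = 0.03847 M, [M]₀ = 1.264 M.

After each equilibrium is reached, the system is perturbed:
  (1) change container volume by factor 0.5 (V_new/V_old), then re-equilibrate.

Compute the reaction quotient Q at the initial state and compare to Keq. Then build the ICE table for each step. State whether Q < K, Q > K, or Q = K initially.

Q₀ = 2.2201e+04 vs Keq = 3.1410e-05 ⇒ Q>K, reverse
Step 1:
                  X         M
  init      0.03847     1.264
  Δ           3.787    -1.262
  eq          3.825  0.001758
  solve Keq expr → x = -1.262; check Q = 3.1410e-05
Then change container volume by factor 0.5 (V_new/V_old).
Step 2:
                  X         M
  init         7.65  0.003516
  Δ        -0.03113   0.01038
  eq          7.619   0.01389
  solve Keq expr → x = 0.01038; check Q = 3.1410e-05

Q₀ = 2.2201e+04; Q > K (proceeds reverse)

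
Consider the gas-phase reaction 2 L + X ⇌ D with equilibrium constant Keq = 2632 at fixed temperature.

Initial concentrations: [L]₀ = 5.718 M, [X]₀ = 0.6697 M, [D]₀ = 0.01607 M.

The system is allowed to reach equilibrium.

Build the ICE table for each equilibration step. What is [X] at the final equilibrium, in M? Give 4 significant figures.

Q₀ = 7.3392e-04 vs Keq = 2632 ⇒ Q<K, forward
Step 1:
                    L           X           D
  init          5.718      0.6697     0.01607
  Δ            -1.339     -0.6697      0.6697
  eq            4.379  1.3590e-05      0.6858
  solve Keq expr → x = 0.6697; check Q = 2632

[X]_eq = 1.3590e-05 M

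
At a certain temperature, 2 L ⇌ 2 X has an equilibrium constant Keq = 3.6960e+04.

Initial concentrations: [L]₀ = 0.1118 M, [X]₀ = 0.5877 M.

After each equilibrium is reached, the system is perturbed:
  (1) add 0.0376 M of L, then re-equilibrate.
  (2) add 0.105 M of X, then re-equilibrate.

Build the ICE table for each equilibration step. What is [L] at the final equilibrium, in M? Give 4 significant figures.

[L]_eq = 0.004358 M

Q₀ = 27.63 vs Keq = 3.6960e+04 ⇒ Q<K, forward
Step 1:
                  L         X
  init       0.1118    0.5877
  Δ         -0.1082    0.1082
  eq        0.00362    0.6959
  solve Keq expr → x = 0.05409; check Q = 3.6960e+04
Then add 0.0376 M of L.
Step 2:
                  L         X
  init      0.04122    0.6959
  Δ        -0.03741   0.03741
  eq       0.003814    0.7333
  solve Keq expr → x = 0.0187; check Q = 3.6960e+04
Then add 0.105 M of X.
Step 3:
                  L         X
  init     0.003814    0.8383
  Δ       5.4334e-04 -5.4334e-04
  eq       0.004358    0.8377
  solve Keq expr → x = -2.7167e-04; check Q = 3.6960e+04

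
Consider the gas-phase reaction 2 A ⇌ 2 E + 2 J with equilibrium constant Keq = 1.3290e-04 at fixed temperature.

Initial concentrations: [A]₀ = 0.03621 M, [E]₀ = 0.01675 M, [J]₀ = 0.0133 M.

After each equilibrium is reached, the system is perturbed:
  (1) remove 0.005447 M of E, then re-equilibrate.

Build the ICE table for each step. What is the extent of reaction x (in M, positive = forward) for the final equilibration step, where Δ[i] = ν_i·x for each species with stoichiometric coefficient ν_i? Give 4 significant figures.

x = 0.001024 M

Q₀ = 3.7851e-05 vs Keq = 1.3290e-04 ⇒ Q<K, forward
Step 1:
                    A           E           J
  Initial     0.03621     0.01675      0.0133
  Change    -0.004248    0.004248    0.004248
  Equil       0.03196       0.021     0.01755
  solve Keq expr → x = 0.002124; check Q = 1.3290e-04
Then remove 0.005447 M of E.
Step 2:
                    A           E           J
  Initial     0.03196     0.01555     0.01755
  Change    -0.002048    0.002048    0.002048
  Equil       0.02991      0.0176      0.0196
  solve Keq expr → x = 0.001024; check Q = 1.3290e-04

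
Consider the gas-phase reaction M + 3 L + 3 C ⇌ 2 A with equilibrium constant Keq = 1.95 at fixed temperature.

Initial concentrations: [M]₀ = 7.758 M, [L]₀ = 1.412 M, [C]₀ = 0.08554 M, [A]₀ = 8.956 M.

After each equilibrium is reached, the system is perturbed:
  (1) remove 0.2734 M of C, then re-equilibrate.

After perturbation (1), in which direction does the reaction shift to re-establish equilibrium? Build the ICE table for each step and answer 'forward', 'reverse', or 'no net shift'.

Q₀ = 5868 vs Keq = 1.95 ⇒ Q>K, reverse
Step 1:
                   M          L          C          A
  init         7.758      1.412    0.08554      8.956
  Δ           0.2341     0.7023     0.7023    -0.4682
  eq           7.992      2.114     0.7879      8.488
  solve Keq expr → x = -0.2341; check Q = 1.95
Then remove 0.2734 M of C.
Step 2:
                   M          L          C          A
  init         7.992      2.114     0.5145      8.488
  Δ          0.06563     0.1969     0.1969    -0.1313
  eq           8.058      2.311     0.7114      8.357
  solve Keq expr → x = -0.06563; check Q = 1.95

Direction: reverse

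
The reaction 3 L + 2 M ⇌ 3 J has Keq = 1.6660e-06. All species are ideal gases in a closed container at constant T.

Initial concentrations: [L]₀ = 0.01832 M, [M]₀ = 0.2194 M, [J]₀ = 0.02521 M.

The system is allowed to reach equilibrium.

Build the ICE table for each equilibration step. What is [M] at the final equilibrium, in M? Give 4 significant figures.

[M]_eq = 0.2361 M

Q₀ = 54.13 vs Keq = 1.6660e-06 ⇒ Q>K, reverse
Step 1:
                   L          M          J
  init       0.01832     0.2194    0.02521
  Δ          0.02501    0.01668   -0.02501
  eq         0.04333     0.2361 1.9622e-04
  solve Keq expr → x = -0.008338; check Q = 1.6660e-06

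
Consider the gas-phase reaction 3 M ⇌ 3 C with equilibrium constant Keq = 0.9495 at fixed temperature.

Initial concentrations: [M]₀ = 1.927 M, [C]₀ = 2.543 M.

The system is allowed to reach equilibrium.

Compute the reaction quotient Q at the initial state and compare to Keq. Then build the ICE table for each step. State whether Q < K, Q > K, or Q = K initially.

Q₀ = 2.298; Q > K (proceeds reverse)

Q₀ = 2.298 vs Keq = 0.9495 ⇒ Q>K, reverse
Step 1:
                  M         C
  I           1.927     2.543
  C          0.3273   -0.3273
  E           2.254     2.216
  solve Keq expr → x = -0.1091; check Q = 0.9495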